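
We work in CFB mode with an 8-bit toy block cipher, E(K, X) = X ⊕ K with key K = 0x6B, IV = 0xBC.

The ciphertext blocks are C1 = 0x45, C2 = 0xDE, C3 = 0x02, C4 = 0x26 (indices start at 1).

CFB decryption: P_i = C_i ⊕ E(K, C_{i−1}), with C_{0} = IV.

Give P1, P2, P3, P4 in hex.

P1 = 0x92, P2 = 0xF0, P3 = 0xB7, P4 = 0x4F

P1: E(K, 0xBC) = 0xD7; 0x45 ⊕ 0xD7 = 0x92.
P2: E(K, 0x45) = 0x2E; 0xDE ⊕ 0x2E = 0xF0.
P3: E(K, 0xDE) = 0xB5; 0x02 ⊕ 0xB5 = 0xB7.
P4: E(K, 0x02) = 0x69; 0x26 ⊕ 0x69 = 0x4F.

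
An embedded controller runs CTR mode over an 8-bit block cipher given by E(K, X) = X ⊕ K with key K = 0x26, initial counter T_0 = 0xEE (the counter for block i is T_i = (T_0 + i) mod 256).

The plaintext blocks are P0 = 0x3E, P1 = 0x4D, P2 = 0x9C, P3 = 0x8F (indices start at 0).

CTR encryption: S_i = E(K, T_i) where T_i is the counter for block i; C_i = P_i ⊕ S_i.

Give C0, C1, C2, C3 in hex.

C0: T = 0xEE, S = E(K, T) = 0xC8; 0x3E ⊕ 0xC8 = 0xF6.
C1: T = 0xEF, S = E(K, T) = 0xC9; 0x4D ⊕ 0xC9 = 0x84.
C2: T = 0xF0, S = E(K, T) = 0xD6; 0x9C ⊕ 0xD6 = 0x4A.
C3: T = 0xF1, S = E(K, T) = 0xD7; 0x8F ⊕ 0xD7 = 0x58.

C0 = 0xF6, C1 = 0x84, C2 = 0x4A, C3 = 0x58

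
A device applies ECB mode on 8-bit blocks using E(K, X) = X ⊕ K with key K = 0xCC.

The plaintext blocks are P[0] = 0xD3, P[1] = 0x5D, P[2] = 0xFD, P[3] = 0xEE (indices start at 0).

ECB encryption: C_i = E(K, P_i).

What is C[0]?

C[0] = 0x1F

C[0]: E(K, 0xD3) = 0x1F.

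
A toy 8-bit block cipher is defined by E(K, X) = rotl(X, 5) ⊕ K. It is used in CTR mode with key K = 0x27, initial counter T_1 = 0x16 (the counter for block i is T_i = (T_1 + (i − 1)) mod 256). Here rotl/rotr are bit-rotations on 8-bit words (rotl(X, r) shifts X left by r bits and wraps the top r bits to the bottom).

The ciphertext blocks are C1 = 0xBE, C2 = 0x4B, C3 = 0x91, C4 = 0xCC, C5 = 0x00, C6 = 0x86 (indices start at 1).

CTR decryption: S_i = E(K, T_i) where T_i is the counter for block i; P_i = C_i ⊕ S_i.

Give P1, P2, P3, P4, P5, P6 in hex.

P1 = 0x5B, P2 = 0x8E, P3 = 0xB5, P4 = 0xC8, P5 = 0x64, P6 = 0xC2

P1: T = 0x16, S = E(K, T) = 0xE5; 0xBE ⊕ 0xE5 = 0x5B.
P2: T = 0x17, S = E(K, T) = 0xC5; 0x4B ⊕ 0xC5 = 0x8E.
P3: T = 0x18, S = E(K, T) = 0x24; 0x91 ⊕ 0x24 = 0xB5.
P4: T = 0x19, S = E(K, T) = 0x04; 0xCC ⊕ 0x04 = 0xC8.
P5: T = 0x1A, S = E(K, T) = 0x64; 0x00 ⊕ 0x64 = 0x64.
P6: T = 0x1B, S = E(K, T) = 0x44; 0x86 ⊕ 0x44 = 0xC2.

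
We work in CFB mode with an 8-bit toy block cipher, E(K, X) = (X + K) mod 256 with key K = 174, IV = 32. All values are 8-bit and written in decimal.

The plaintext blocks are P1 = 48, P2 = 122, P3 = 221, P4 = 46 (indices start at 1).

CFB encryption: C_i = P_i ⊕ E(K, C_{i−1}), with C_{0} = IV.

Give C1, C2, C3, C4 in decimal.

C1: E(K, 32) = 206; 48 ⊕ 206 = 254.
C2: E(K, 254) = 172; 122 ⊕ 172 = 214.
C3: E(K, 214) = 132; 221 ⊕ 132 = 89.
C4: E(K, 89) = 7; 46 ⊕ 7 = 41.

C1 = 254, C2 = 214, C3 = 89, C4 = 41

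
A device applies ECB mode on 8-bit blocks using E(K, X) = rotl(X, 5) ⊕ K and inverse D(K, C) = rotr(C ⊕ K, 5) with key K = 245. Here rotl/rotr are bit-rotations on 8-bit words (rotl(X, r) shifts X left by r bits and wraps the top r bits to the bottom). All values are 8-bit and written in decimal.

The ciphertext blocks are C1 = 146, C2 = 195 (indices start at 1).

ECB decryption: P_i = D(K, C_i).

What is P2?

P2: D(K, 195) = 177.

P2 = 177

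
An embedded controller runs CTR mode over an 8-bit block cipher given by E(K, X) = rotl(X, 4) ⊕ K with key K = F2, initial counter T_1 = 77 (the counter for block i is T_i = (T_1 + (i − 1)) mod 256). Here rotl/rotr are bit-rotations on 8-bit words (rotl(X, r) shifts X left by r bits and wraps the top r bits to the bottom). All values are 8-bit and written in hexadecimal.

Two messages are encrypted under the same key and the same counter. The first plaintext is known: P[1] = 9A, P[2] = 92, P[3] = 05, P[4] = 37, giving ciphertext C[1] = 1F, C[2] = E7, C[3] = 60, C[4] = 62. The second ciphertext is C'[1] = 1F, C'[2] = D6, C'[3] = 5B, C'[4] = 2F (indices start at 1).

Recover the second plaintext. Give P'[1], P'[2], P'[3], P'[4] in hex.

P'[1] = 9A, P'[2] = A3, P'[3] = 3E, P'[4] = 7A

In CTR with a reused counter, both messages share the same keystream S_i, so C_i ⊕ C'_i = P_i ⊕ P'_i and thus P'_i = P_i ⊕ C_i ⊕ C'_i.
P'[1]: 9A ⊕ 1F ⊕ 1F = 9A.
P'[2]: 92 ⊕ E7 ⊕ D6 = A3.
P'[3]: 05 ⊕ 60 ⊕ 5B = 3E.
P'[4]: 37 ⊕ 62 ⊕ 2F = 7A.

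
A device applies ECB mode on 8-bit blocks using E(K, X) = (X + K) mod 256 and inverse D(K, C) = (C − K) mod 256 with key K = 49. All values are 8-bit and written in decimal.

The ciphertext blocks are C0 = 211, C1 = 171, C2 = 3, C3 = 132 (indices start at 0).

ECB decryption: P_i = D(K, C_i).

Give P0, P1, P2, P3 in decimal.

P0: D(K, 211) = 162.
P1: D(K, 171) = 122.
P2: D(K, 3) = 210.
P3: D(K, 132) = 83.

P0 = 162, P1 = 122, P2 = 210, P3 = 83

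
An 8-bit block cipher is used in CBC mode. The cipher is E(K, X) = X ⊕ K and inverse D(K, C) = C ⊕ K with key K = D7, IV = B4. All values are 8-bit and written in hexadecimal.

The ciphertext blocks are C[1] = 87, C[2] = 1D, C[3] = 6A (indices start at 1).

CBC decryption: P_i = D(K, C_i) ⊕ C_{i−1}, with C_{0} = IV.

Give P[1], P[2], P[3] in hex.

P[1] = E4, P[2] = 4D, P[3] = A0

P[1]: D(K, 87) = 50; 50 ⊕ B4 = E4.
P[2]: D(K, 1D) = CA; CA ⊕ 87 = 4D.
P[3]: D(K, 6A) = BD; BD ⊕ 1D = A0.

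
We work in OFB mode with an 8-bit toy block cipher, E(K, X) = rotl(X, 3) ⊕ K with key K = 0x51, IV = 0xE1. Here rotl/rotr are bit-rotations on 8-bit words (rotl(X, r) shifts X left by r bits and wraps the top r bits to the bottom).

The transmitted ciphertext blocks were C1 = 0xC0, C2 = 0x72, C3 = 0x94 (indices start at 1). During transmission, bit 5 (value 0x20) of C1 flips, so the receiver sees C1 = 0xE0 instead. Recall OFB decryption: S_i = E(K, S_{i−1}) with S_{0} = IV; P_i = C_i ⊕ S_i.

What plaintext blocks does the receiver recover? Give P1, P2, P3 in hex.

P1 = 0xBE, P2 = 0xD1, P3 = 0xD8

Only C1 changed, to 0xE0. In OFB, a change in C_i flips the same bit in P_i only; the keystream is unaffected. Decrypting the received ciphertext:
P1: S = E(K, 0xE1) = 0x5E; 0xE0 ⊕ 0x5E = 0xBE.
P2: S = E(K, 0x5E) = 0xA3; 0x72 ⊕ 0xA3 = 0xD1.
P3: S = E(K, 0xA3) = 0x4C; 0x94 ⊕ 0x4C = 0xD8.
Blocks that differ from the original plaintext: P1.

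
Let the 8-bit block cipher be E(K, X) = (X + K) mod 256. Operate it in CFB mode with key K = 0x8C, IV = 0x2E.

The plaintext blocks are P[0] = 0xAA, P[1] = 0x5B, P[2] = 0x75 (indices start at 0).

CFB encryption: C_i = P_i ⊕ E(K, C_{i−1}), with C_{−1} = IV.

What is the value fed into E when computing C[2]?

0xC7

C[0]: E(K, 0x2E) = 0xBA; 0xAA ⊕ 0xBA = 0x10.
C[1]: E(K, 0x10) = 0x9C; 0x5B ⊕ 0x9C = 0xC7.
C[2]: E(K, 0xC7) = 0x53; 0x75 ⊕ 0x53 = 0x26.
So the input to E for block [2] is 0xC7.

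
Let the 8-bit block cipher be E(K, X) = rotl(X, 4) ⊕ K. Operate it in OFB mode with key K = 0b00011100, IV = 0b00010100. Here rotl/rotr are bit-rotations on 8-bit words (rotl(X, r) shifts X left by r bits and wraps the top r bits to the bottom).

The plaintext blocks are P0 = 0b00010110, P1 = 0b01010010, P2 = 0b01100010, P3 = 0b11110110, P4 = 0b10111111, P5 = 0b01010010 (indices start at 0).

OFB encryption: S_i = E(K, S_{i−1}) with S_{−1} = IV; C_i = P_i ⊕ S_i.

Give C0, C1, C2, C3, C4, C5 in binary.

C0 = 0b01001011, C1 = 0b10011011, C2 = 0b11100010, C3 = 0b11100010, C4 = 0b11100010, C5 = 0b10011011

C0: S = E(K, 0b00010100) = 0b01011101; 0b00010110 ⊕ 0b01011101 = 0b01001011.
C1: S = E(K, 0b01011101) = 0b11001001; 0b01010010 ⊕ 0b11001001 = 0b10011011.
C2: S = E(K, 0b11001001) = 0b10000000; 0b01100010 ⊕ 0b10000000 = 0b11100010.
C3: S = E(K, 0b10000000) = 0b00010100; 0b11110110 ⊕ 0b00010100 = 0b11100010.
C4: S = E(K, 0b00010100) = 0b01011101; 0b10111111 ⊕ 0b01011101 = 0b11100010.
C5: S = E(K, 0b01011101) = 0b11001001; 0b01010010 ⊕ 0b11001001 = 0b10011011.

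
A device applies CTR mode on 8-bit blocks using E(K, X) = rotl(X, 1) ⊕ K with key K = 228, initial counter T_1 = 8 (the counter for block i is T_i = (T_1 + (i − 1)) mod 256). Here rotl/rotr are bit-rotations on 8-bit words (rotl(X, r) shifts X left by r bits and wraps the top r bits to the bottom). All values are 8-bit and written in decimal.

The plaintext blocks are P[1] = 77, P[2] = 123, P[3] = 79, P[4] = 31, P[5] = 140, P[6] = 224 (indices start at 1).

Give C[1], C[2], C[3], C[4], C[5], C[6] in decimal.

C[1] = 185, C[2] = 141, C[3] = 191, C[4] = 237, C[5] = 112, C[6] = 30

CTR encryption: S_i = E(K, T_i) where T_i is the counter for block i; C_i = P_i ⊕ S_i.
C[1]: T = 8, S = E(K, T) = 244; 77 ⊕ 244 = 185.
C[2]: T = 9, S = E(K, T) = 246; 123 ⊕ 246 = 141.
C[3]: T = 10, S = E(K, T) = 240; 79 ⊕ 240 = 191.
C[4]: T = 11, S = E(K, T) = 242; 31 ⊕ 242 = 237.
C[5]: T = 12, S = E(K, T) = 252; 140 ⊕ 252 = 112.
C[6]: T = 13, S = E(K, T) = 254; 224 ⊕ 254 = 30.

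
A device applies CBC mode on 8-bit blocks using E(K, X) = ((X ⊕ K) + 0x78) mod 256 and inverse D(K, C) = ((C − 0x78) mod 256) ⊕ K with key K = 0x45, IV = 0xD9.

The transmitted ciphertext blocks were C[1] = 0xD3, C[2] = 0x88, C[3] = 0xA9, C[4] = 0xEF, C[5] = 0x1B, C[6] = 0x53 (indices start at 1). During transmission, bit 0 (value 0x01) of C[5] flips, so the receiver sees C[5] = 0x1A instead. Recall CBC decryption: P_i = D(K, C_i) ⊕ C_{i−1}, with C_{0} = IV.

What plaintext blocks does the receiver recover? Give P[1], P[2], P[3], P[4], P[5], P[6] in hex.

Only C[5] changed, to 0x1A. In CBC, a change in C_i garbles P_i and flips the same bit in P_{i+1}. Decrypting the received ciphertext:
P[1]: D(K, 0xD3) = 0x1E; 0x1E ⊕ 0xD9 = 0xC7.
P[2]: D(K, 0x88) = 0x55; 0x55 ⊕ 0xD3 = 0x86.
P[3]: D(K, 0xA9) = 0x74; 0x74 ⊕ 0x88 = 0xFC.
P[4]: D(K, 0xEF) = 0x32; 0x32 ⊕ 0xA9 = 0x9B.
P[5]: D(K, 0x1A) = 0xE7; 0xE7 ⊕ 0xEF = 0x08.
P[6]: D(K, 0x53) = 0x9E; 0x9E ⊕ 0x1A = 0x84.
Blocks that differ from the original plaintext: P[5], P[6].

P[1] = 0xC7, P[2] = 0x86, P[3] = 0xFC, P[4] = 0x9B, P[5] = 0x08, P[6] = 0x84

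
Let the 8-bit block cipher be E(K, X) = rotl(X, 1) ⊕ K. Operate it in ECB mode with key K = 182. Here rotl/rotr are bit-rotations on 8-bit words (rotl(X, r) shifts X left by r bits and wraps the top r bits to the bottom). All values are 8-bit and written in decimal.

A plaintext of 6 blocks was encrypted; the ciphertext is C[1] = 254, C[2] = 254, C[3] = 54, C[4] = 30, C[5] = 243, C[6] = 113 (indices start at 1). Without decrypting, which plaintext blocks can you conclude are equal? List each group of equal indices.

ECB encrypts each block independently with the same key, so equal ciphertext blocks imply equal plaintext blocks.
C[1] = C[2] = 254, so P[1] = P[2].

P[1] = P[2]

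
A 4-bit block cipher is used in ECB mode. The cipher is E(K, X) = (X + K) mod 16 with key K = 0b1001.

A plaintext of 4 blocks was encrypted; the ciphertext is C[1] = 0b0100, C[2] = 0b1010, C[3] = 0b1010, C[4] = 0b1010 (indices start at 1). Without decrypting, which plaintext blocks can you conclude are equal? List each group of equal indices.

P[2] = P[3] = P[4]

ECB encrypts each block independently with the same key, so equal ciphertext blocks imply equal plaintext blocks.
C[2] = C[3] = C[4] = 0b1010, so P[2] = P[3] = P[4].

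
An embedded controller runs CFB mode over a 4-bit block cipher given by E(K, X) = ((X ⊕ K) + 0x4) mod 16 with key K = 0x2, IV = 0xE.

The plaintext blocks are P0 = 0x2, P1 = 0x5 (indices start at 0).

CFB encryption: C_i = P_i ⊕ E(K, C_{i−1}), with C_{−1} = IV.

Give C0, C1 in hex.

C0: E(K, 0xE) = 0x0; 0x2 ⊕ 0x0 = 0x2.
C1: E(K, 0x2) = 0x4; 0x5 ⊕ 0x4 = 0x1.

C0 = 0x2, C1 = 0x1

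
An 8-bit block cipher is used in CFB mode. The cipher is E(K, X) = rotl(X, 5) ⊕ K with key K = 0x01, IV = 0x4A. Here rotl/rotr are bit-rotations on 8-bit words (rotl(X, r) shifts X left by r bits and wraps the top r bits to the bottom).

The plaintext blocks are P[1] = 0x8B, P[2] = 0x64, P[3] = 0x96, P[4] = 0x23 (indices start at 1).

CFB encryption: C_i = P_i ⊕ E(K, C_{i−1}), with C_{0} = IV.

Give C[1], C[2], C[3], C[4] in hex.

C[1]: E(K, 0x4A) = 0x48; 0x8B ⊕ 0x48 = 0xC3.
C[2]: E(K, 0xC3) = 0x79; 0x64 ⊕ 0x79 = 0x1D.
C[3]: E(K, 0x1D) = 0xA2; 0x96 ⊕ 0xA2 = 0x34.
C[4]: E(K, 0x34) = 0x87; 0x23 ⊕ 0x87 = 0xA4.

C[1] = 0xC3, C[2] = 0x1D, C[3] = 0x34, C[4] = 0xA4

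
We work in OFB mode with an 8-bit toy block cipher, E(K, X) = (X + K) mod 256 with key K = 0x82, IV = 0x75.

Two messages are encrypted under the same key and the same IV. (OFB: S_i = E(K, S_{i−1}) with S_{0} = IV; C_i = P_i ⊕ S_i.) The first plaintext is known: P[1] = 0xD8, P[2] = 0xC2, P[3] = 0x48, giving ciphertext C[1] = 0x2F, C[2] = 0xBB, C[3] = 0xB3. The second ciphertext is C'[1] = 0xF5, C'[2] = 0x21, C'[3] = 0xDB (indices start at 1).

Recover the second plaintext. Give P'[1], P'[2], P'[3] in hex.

In OFB with a reused IV, both messages share the same keystream S_i, so C_i ⊕ C'_i = P_i ⊕ P'_i and thus P'_i = P_i ⊕ C_i ⊕ C'_i.
P'[1]: 0xD8 ⊕ 0x2F ⊕ 0xF5 = 0x02.
P'[2]: 0xC2 ⊕ 0xBB ⊕ 0x21 = 0x58.
P'[3]: 0x48 ⊕ 0xB3 ⊕ 0xDB = 0x20.

P'[1] = 0x02, P'[2] = 0x58, P'[3] = 0x20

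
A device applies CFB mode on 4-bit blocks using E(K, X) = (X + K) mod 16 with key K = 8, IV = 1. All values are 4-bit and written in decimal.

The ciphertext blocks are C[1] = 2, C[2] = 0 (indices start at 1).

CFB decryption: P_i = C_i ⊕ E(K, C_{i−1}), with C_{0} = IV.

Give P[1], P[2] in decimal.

P[1]: E(K, 1) = 9; 2 ⊕ 9 = 11.
P[2]: E(K, 2) = 10; 0 ⊕ 10 = 10.

P[1] = 11, P[2] = 10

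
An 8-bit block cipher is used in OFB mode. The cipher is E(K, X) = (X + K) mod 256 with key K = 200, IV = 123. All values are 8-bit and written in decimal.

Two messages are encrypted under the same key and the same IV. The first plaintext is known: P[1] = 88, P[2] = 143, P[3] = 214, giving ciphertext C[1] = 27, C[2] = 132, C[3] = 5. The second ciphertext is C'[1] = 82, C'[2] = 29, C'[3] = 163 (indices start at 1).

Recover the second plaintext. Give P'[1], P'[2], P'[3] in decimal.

In OFB with a reused IV, both messages share the same keystream S_i, so C_i ⊕ C'_i = P_i ⊕ P'_i and thus P'_i = P_i ⊕ C_i ⊕ C'_i.
P'[1]: 88 ⊕ 27 ⊕ 82 = 17.
P'[2]: 143 ⊕ 132 ⊕ 29 = 22.
P'[3]: 214 ⊕ 5 ⊕ 163 = 112.

P'[1] = 17, P'[2] = 22, P'[3] = 112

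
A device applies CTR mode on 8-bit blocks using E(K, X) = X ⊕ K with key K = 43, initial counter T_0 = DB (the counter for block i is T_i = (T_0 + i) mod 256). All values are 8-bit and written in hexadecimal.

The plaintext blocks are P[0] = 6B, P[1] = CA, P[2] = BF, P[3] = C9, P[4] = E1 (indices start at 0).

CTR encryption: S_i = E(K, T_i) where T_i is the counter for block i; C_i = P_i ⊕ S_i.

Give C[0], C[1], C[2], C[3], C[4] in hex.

C[0]: T = DB, S = E(K, T) = 98; 6B ⊕ 98 = F3.
C[1]: T = DC, S = E(K, T) = 9F; CA ⊕ 9F = 55.
C[2]: T = DD, S = E(K, T) = 9E; BF ⊕ 9E = 21.
C[3]: T = DE, S = E(K, T) = 9D; C9 ⊕ 9D = 54.
C[4]: T = DF, S = E(K, T) = 9C; E1 ⊕ 9C = 7D.

C[0] = F3, C[1] = 55, C[2] = 21, C[3] = 54, C[4] = 7D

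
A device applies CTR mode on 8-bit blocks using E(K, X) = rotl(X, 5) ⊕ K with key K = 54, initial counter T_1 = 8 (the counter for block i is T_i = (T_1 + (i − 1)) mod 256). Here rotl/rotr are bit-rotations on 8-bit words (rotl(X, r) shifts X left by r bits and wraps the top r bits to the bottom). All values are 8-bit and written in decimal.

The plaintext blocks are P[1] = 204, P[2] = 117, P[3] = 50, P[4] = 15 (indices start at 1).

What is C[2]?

C[2] = 98

CTR encryption: S_i = E(K, T_i) where T_i is the counter for block i; C_i = P_i ⊕ S_i.
C[1]: T = 8, S = E(K, T) = 55; 204 ⊕ 55 = 251.
C[2]: T = 9, S = E(K, T) = 23; 117 ⊕ 23 = 98.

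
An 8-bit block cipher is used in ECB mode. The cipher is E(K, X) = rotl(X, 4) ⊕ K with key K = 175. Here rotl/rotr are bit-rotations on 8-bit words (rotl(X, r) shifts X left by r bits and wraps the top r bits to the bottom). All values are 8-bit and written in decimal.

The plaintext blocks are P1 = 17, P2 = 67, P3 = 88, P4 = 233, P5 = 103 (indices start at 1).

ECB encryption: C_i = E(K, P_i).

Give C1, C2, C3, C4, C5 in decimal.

C1 = 190, C2 = 155, C3 = 42, C4 = 49, C5 = 217

C1: E(K, 17) = 190.
C2: E(K, 67) = 155.
C3: E(K, 88) = 42.
C4: E(K, 233) = 49.
C5: E(K, 103) = 217.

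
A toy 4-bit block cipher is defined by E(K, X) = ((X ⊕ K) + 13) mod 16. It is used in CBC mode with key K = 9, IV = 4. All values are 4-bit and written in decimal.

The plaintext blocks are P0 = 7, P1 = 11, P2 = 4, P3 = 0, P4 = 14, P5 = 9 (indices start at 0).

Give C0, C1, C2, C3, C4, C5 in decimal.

CBC encryption: C_i = E(K, P_i ⊕ C_{i−1}), with C_{−1} = IV.
C0: P0 ⊕ 4 = 3; E(K, 3) = 7.
C1: P1 ⊕ 7 = 12; E(K, 12) = 2.
C2: P2 ⊕ 2 = 6; E(K, 6) = 12.
C3: P3 ⊕ 12 = 12; E(K, 12) = 2.
C4: P4 ⊕ 2 = 12; E(K, 12) = 2.
C5: P5 ⊕ 2 = 11; E(K, 11) = 15.

C0 = 7, C1 = 2, C2 = 12, C3 = 2, C4 = 2, C5 = 15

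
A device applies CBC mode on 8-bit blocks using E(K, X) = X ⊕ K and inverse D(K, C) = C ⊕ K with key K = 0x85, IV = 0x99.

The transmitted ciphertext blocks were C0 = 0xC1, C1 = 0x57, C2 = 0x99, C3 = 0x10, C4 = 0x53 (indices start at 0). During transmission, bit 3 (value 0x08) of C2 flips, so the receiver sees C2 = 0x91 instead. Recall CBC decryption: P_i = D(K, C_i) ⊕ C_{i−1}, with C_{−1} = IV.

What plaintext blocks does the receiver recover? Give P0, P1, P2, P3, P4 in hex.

Only C2 changed, to 0x91. In CBC, a change in C_i garbles P_i and flips the same bit in P_{i+1}. Decrypting the received ciphertext:
P0: D(K, 0xC1) = 0x44; 0x44 ⊕ 0x99 = 0xDD.
P1: D(K, 0x57) = 0xD2; 0xD2 ⊕ 0xC1 = 0x13.
P2: D(K, 0x91) = 0x14; 0x14 ⊕ 0x57 = 0x43.
P3: D(K, 0x10) = 0x95; 0x95 ⊕ 0x91 = 0x04.
P4: D(K, 0x53) = 0xD6; 0xD6 ⊕ 0x10 = 0xC6.
Blocks that differ from the original plaintext: P2, P3.

P0 = 0xDD, P1 = 0x13, P2 = 0x43, P3 = 0x04, P4 = 0xC6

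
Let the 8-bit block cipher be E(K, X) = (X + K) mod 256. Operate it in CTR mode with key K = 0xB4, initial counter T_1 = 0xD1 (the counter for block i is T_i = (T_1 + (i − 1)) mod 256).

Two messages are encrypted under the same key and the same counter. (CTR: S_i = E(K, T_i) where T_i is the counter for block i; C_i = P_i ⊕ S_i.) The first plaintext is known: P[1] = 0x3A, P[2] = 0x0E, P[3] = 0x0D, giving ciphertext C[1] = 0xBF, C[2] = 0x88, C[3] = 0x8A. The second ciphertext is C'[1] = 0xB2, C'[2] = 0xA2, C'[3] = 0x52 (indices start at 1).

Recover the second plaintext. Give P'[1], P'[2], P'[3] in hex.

In CTR with a reused counter, both messages share the same keystream S_i, so C_i ⊕ C'_i = P_i ⊕ P'_i and thus P'_i = P_i ⊕ C_i ⊕ C'_i.
P'[1]: 0x3A ⊕ 0xBF ⊕ 0xB2 = 0x37.
P'[2]: 0x0E ⊕ 0x88 ⊕ 0xA2 = 0x24.
P'[3]: 0x0D ⊕ 0x8A ⊕ 0x52 = 0xD5.

P'[1] = 0x37, P'[2] = 0x24, P'[3] = 0xD5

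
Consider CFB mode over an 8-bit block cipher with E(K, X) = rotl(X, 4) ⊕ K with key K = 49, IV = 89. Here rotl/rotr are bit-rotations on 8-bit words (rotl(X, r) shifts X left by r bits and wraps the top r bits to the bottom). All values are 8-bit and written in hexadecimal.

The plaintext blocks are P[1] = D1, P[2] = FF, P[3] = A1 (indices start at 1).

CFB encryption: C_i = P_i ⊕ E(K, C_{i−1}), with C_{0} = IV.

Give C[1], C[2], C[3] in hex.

C[1] = 00, C[2] = B6, C[3] = 83

C[1]: E(K, 89) = D1; D1 ⊕ D1 = 00.
C[2]: E(K, 00) = 49; FF ⊕ 49 = B6.
C[3]: E(K, B6) = 22; A1 ⊕ 22 = 83.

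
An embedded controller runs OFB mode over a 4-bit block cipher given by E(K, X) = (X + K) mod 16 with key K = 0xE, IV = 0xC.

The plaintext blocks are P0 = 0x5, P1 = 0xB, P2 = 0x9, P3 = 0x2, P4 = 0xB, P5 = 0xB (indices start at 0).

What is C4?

OFB encryption: S_i = E(K, S_{i−1}) with S_{−1} = IV; C_i = P_i ⊕ S_i.
C0: S = E(K, 0xC) = 0xA; 0x5 ⊕ 0xA = 0xF.
C1: S = E(K, 0xA) = 0x8; 0xB ⊕ 0x8 = 0x3.
C2: S = E(K, 0x8) = 0x6; 0x9 ⊕ 0x6 = 0xF.
C3: S = E(K, 0x6) = 0x4; 0x2 ⊕ 0x4 = 0x6.
C4: S = E(K, 0x4) = 0x2; 0xB ⊕ 0x2 = 0x9.

C4 = 0x9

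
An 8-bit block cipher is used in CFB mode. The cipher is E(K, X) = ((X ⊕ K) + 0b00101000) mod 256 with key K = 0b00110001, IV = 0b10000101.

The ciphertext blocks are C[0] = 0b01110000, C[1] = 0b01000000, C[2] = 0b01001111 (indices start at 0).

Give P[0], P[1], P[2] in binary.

P[0] = 0b10101100, P[1] = 0b00101001, P[2] = 0b11010110

CFB decryption: P_i = C_i ⊕ E(K, C_{i−1}), with C_{−1} = IV.
P[0]: E(K, 0b10000101) = 0b11011100; 0b01110000 ⊕ 0b11011100 = 0b10101100.
P[1]: E(K, 0b01110000) = 0b01101001; 0b01000000 ⊕ 0b01101001 = 0b00101001.
P[2]: E(K, 0b01000000) = 0b10011001; 0b01001111 ⊕ 0b10011001 = 0b11010110.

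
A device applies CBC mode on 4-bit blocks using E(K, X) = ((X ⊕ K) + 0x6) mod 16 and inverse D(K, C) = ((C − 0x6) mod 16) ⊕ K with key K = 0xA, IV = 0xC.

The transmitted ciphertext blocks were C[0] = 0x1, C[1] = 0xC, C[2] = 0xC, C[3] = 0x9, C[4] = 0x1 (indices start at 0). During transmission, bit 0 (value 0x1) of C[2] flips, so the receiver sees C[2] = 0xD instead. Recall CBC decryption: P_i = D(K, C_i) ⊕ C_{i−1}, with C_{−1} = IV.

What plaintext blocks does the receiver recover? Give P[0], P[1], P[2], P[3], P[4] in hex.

Only C[2] changed, to 0xD. In CBC, a change in C_i garbles P_i and flips the same bit in P_{i+1}. Decrypting the received ciphertext:
P[0]: D(K, 0x1) = 0x1; 0x1 ⊕ 0xC = 0xD.
P[1]: D(K, 0xC) = 0xC; 0xC ⊕ 0x1 = 0xD.
P[2]: D(K, 0xD) = 0xD; 0xD ⊕ 0xC = 0x1.
P[3]: D(K, 0x9) = 0x9; 0x9 ⊕ 0xD = 0x4.
P[4]: D(K, 0x1) = 0x1; 0x1 ⊕ 0x9 = 0x8.
Blocks that differ from the original plaintext: P[2], P[3].

P[0] = 0xD, P[1] = 0xD, P[2] = 0x1, P[3] = 0x4, P[4] = 0x8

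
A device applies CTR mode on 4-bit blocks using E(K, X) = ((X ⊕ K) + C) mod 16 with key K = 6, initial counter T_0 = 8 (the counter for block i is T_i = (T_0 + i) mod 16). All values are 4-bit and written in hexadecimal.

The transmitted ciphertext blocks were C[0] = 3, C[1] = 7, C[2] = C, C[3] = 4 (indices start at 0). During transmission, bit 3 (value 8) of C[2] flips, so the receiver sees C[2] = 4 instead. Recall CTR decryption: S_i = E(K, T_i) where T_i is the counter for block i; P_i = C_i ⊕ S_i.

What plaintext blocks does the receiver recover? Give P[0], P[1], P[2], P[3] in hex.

Only C[2] changed, to 4. In CTR, a change in C_i flips the same bit in P_i only; the keystream is unaffected. Decrypting the received ciphertext:
P[0]: T = 8, S = E(K, T) = A; 3 ⊕ A = 9.
P[1]: T = 9, S = E(K, T) = B; 7 ⊕ B = C.
P[2]: T = A, S = E(K, T) = 8; 4 ⊕ 8 = C.
P[3]: T = B, S = E(K, T) = 9; 4 ⊕ 9 = D.
Blocks that differ from the original plaintext: P[2].

P[0] = 9, P[1] = C, P[2] = C, P[3] = D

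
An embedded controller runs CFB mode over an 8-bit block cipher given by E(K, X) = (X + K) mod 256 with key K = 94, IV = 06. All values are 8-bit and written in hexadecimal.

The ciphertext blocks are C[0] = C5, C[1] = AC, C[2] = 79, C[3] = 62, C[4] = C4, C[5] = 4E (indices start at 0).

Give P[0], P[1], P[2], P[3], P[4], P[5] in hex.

CFB decryption: P_i = C_i ⊕ E(K, C_{i−1}), with C_{−1} = IV.
P[0]: E(K, 06) = 9A; C5 ⊕ 9A = 5F.
P[1]: E(K, C5) = 59; AC ⊕ 59 = F5.
P[2]: E(K, AC) = 40; 79 ⊕ 40 = 39.
P[3]: E(K, 79) = 0D; 62 ⊕ 0D = 6F.
P[4]: E(K, 62) = F6; C4 ⊕ F6 = 32.
P[5]: E(K, C4) = 58; 4E ⊕ 58 = 16.

P[0] = 5F, P[1] = F5, P[2] = 39, P[3] = 6F, P[4] = 32, P[5] = 16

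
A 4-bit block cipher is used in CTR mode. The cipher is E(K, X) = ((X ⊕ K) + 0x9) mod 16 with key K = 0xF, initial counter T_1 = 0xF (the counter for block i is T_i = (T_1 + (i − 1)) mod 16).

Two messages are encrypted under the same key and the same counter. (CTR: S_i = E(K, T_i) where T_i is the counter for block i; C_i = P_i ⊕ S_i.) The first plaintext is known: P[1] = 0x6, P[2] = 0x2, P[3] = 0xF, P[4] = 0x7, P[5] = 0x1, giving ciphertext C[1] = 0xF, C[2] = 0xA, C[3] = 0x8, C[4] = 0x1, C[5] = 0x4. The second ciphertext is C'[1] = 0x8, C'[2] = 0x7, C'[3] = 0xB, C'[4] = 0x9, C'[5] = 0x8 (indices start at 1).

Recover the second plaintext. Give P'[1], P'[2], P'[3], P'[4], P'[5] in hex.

In CTR with a reused counter, both messages share the same keystream S_i, so C_i ⊕ C'_i = P_i ⊕ P'_i and thus P'_i = P_i ⊕ C_i ⊕ C'_i.
P'[1]: 0x6 ⊕ 0xF ⊕ 0x8 = 0x1.
P'[2]: 0x2 ⊕ 0xA ⊕ 0x7 = 0xF.
P'[3]: 0xF ⊕ 0x8 ⊕ 0xB = 0xC.
P'[4]: 0x7 ⊕ 0x1 ⊕ 0x9 = 0xF.
P'[5]: 0x1 ⊕ 0x4 ⊕ 0x8 = 0xD.

P'[1] = 0x1, P'[2] = 0xF, P'[3] = 0xC, P'[4] = 0xF, P'[5] = 0xD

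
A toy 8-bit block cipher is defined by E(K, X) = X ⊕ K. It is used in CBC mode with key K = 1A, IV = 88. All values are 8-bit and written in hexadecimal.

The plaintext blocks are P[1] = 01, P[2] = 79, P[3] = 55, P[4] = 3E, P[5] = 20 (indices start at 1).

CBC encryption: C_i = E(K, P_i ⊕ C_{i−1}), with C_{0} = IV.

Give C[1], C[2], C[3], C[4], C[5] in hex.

C[1] = 93, C[2] = F0, C[3] = BF, C[4] = 9B, C[5] = A1

C[1]: P[1] ⊕ 88 = 89; E(K, 89) = 93.
C[2]: P[2] ⊕ 93 = EA; E(K, EA) = F0.
C[3]: P[3] ⊕ F0 = A5; E(K, A5) = BF.
C[4]: P[4] ⊕ BF = 81; E(K, 81) = 9B.
C[5]: P[5] ⊕ 9B = BB; E(K, BB) = A1.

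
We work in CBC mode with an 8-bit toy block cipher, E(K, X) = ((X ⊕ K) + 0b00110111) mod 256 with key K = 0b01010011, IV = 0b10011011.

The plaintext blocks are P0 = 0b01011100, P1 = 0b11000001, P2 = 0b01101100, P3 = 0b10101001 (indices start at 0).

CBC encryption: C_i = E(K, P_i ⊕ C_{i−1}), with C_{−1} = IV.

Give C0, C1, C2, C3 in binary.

C0: P0 ⊕ 0b10011011 = 0b11000111; E(K, 0b11000111) = 0b11001011.
C1: P1 ⊕ 0b11001011 = 0b00001010; E(K, 0b00001010) = 0b10010000.
C2: P2 ⊕ 0b10010000 = 0b11111100; E(K, 0b11111100) = 0b11100110.
C3: P3 ⊕ 0b11100110 = 0b01001111; E(K, 0b01001111) = 0b01010011.

C0 = 0b11001011, C1 = 0b10010000, C2 = 0b11100110, C3 = 0b01010011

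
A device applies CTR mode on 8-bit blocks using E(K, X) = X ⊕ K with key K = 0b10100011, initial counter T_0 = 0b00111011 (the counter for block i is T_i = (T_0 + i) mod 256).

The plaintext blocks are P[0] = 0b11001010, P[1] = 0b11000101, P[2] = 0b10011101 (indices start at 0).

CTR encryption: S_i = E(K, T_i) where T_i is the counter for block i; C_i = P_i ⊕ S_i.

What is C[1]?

C[0]: T = 0b00111011, S = E(K, T) = 0b10011000; 0b11001010 ⊕ 0b10011000 = 0b01010010.
C[1]: T = 0b00111100, S = E(K, T) = 0b10011111; 0b11000101 ⊕ 0b10011111 = 0b01011010.

C[1] = 0b01011010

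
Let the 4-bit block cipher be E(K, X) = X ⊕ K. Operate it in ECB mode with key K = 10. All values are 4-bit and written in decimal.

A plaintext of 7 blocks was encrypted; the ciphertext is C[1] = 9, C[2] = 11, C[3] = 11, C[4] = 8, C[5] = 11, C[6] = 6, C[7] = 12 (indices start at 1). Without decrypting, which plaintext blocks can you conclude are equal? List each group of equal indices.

ECB encrypts each block independently with the same key, so equal ciphertext blocks imply equal plaintext blocks.
C[2] = C[3] = C[5] = 11, so P[2] = P[3] = P[5].

P[2] = P[3] = P[5]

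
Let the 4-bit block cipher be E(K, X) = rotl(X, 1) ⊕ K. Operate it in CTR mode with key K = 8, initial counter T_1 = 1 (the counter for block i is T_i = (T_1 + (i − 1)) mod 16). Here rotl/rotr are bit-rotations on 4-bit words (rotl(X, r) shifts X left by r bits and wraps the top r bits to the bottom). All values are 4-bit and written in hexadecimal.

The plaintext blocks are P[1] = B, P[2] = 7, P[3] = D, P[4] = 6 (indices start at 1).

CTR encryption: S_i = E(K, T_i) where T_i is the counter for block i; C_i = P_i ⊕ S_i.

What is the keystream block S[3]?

C[1]: T = 1, S = E(K, T) = A; B ⊕ A = 1.
C[2]: T = 2, S = E(K, T) = C; 7 ⊕ C = B.
C[3]: T = 3, S = E(K, T) = E; D ⊕ E = 3.
So S[3] = E.

E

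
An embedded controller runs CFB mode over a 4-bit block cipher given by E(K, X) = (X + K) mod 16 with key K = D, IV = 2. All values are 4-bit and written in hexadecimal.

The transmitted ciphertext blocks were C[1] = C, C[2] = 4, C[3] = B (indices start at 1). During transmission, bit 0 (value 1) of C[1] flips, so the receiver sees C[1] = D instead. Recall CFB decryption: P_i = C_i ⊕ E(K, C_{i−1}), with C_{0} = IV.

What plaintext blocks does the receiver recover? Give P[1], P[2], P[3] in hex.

Only C[1] changed, to D. In CFB, a change in C_i flips the same bit in P_i and garbles P_{i+1}. Decrypting the received ciphertext:
P[1]: E(K, 2) = F; D ⊕ F = 2.
P[2]: E(K, D) = A; 4 ⊕ A = E.
P[3]: E(K, 4) = 1; B ⊕ 1 = A.
Blocks that differ from the original plaintext: P[1], P[2].

P[1] = 2, P[2] = E, P[3] = A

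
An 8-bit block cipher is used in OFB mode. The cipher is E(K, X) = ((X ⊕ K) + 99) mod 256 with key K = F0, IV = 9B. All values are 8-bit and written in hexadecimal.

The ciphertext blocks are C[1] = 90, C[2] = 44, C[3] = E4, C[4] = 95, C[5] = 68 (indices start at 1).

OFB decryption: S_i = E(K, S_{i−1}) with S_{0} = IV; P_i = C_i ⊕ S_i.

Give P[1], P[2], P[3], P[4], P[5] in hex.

P[1] = 94, P[2] = C9, P[3] = F2, P[4] = EA, P[5] = 40

P[1]: S = E(K, 9B) = 04; 90 ⊕ 04 = 94.
P[2]: S = E(K, 04) = 8D; 44 ⊕ 8D = C9.
P[3]: S = E(K, 8D) = 16; E4 ⊕ 16 = F2.
P[4]: S = E(K, 16) = 7F; 95 ⊕ 7F = EA.
P[5]: S = E(K, 7F) = 28; 68 ⊕ 28 = 40.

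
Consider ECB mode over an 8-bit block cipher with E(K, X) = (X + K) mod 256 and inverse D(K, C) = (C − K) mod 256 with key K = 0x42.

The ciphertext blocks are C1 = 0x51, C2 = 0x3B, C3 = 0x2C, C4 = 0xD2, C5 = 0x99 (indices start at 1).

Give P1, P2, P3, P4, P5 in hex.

ECB decryption: P_i = D(K, C_i).
P1: D(K, 0x51) = 0x0F.
P2: D(K, 0x3B) = 0xF9.
P3: D(K, 0x2C) = 0xEA.
P4: D(K, 0xD2) = 0x90.
P5: D(K, 0x99) = 0x57.

P1 = 0x0F, P2 = 0xF9, P3 = 0xEA, P4 = 0x90, P5 = 0x57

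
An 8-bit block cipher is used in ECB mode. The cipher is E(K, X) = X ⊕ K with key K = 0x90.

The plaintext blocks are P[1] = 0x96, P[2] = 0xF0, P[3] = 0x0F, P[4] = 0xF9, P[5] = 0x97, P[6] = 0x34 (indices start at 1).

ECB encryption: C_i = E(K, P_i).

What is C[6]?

C[6]: E(K, 0x34) = 0xA4.

C[6] = 0xA4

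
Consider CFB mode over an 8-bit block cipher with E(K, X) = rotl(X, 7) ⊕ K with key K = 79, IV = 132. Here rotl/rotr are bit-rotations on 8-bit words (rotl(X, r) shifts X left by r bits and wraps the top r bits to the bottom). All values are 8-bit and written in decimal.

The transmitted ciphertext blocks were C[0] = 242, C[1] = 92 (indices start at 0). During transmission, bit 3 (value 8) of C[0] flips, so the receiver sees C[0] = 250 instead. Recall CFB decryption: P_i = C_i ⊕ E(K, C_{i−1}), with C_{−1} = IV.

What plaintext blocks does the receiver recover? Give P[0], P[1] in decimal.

P[0] = 247, P[1] = 110

Only C[0] changed, to 250. In CFB, a change in C_i flips the same bit in P_i and garbles P_{i+1}. Decrypting the received ciphertext:
P[0]: E(K, 132) = 13; 250 ⊕ 13 = 247.
P[1]: E(K, 250) = 50; 92 ⊕ 50 = 110.
Blocks that differ from the original plaintext: P[0], P[1].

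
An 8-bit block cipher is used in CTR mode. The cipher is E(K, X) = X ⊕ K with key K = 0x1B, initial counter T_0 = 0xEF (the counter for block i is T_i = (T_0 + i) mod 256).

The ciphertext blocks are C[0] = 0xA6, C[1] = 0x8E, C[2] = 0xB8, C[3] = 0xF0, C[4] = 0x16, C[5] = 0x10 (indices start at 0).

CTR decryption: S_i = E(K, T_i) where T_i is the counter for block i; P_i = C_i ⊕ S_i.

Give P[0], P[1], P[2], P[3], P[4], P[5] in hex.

P[0]: T = 0xEF, S = E(K, T) = 0xF4; 0xA6 ⊕ 0xF4 = 0x52.
P[1]: T = 0xF0, S = E(K, T) = 0xEB; 0x8E ⊕ 0xEB = 0x65.
P[2]: T = 0xF1, S = E(K, T) = 0xEA; 0xB8 ⊕ 0xEA = 0x52.
P[3]: T = 0xF2, S = E(K, T) = 0xE9; 0xF0 ⊕ 0xE9 = 0x19.
P[4]: T = 0xF3, S = E(K, T) = 0xE8; 0x16 ⊕ 0xE8 = 0xFE.
P[5]: T = 0xF4, S = E(K, T) = 0xEF; 0x10 ⊕ 0xEF = 0xFF.

P[0] = 0x52, P[1] = 0x65, P[2] = 0x52, P[3] = 0x19, P[4] = 0xFE, P[5] = 0xFF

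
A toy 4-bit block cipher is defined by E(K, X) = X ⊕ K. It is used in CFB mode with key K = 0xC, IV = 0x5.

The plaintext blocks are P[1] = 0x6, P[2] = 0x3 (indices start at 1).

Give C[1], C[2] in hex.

C[1] = 0xF, C[2] = 0x0

CFB encryption: C_i = P_i ⊕ E(K, C_{i−1}), with C_{0} = IV.
C[1]: E(K, 0x5) = 0x9; 0x6 ⊕ 0x9 = 0xF.
C[2]: E(K, 0xF) = 0x3; 0x3 ⊕ 0x3 = 0x0.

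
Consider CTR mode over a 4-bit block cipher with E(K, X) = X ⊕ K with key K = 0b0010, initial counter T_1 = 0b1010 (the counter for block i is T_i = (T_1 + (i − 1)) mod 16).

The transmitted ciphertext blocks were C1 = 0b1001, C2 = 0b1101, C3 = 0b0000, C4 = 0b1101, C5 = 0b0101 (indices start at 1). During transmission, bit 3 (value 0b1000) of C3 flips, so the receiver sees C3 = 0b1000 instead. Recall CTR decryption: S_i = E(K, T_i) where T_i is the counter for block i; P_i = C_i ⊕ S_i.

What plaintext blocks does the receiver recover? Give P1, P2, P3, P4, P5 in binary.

Only C3 changed, to 0b1000. In CTR, a change in C_i flips the same bit in P_i only; the keystream is unaffected. Decrypting the received ciphertext:
P1: T = 0b1010, S = E(K, T) = 0b1000; 0b1001 ⊕ 0b1000 = 0b0001.
P2: T = 0b1011, S = E(K, T) = 0b1001; 0b1101 ⊕ 0b1001 = 0b0100.
P3: T = 0b1100, S = E(K, T) = 0b1110; 0b1000 ⊕ 0b1110 = 0b0110.
P4: T = 0b1101, S = E(K, T) = 0b1111; 0b1101 ⊕ 0b1111 = 0b0010.
P5: T = 0b1110, S = E(K, T) = 0b1100; 0b0101 ⊕ 0b1100 = 0b1001.
Blocks that differ from the original plaintext: P3.

P1 = 0b0001, P2 = 0b0100, P3 = 0b0110, P4 = 0b0010, P5 = 0b1001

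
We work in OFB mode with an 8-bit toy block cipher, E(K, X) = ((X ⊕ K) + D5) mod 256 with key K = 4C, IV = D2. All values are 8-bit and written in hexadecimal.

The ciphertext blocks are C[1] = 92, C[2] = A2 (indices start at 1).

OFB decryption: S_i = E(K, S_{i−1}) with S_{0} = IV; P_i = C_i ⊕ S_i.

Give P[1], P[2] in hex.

P[1]: S = E(K, D2) = 73; 92 ⊕ 73 = E1.
P[2]: S = E(K, 73) = 14; A2 ⊕ 14 = B6.

P[1] = E1, P[2] = B6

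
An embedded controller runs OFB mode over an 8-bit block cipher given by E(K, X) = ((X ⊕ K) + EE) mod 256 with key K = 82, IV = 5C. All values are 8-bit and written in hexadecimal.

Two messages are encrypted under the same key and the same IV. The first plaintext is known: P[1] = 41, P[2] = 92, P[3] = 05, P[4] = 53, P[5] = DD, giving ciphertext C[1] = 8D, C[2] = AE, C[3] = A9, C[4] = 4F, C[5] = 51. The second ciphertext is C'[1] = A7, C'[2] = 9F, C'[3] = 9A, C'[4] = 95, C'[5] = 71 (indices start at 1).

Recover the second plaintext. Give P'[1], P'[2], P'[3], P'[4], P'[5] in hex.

P'[1] = 6B, P'[2] = A3, P'[3] = 36, P'[4] = 89, P'[5] = FD

In OFB with a reused IV, both messages share the same keystream S_i, so C_i ⊕ C'_i = P_i ⊕ P'_i and thus P'_i = P_i ⊕ C_i ⊕ C'_i.
P'[1]: 41 ⊕ 8D ⊕ A7 = 6B.
P'[2]: 92 ⊕ AE ⊕ 9F = A3.
P'[3]: 05 ⊕ A9 ⊕ 9A = 36.
P'[4]: 53 ⊕ 4F ⊕ 95 = 89.
P'[5]: DD ⊕ 51 ⊕ 71 = FD.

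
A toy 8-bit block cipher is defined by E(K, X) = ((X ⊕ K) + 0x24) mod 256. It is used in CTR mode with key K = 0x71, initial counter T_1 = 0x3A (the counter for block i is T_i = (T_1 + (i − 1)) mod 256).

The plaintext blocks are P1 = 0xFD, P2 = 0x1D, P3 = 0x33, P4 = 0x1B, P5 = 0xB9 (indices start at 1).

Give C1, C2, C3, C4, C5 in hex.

C1 = 0x92, C2 = 0x73, C3 = 0x42, C4 = 0x6B, C5 = 0xCA

CTR encryption: S_i = E(K, T_i) where T_i is the counter for block i; C_i = P_i ⊕ S_i.
C1: T = 0x3A, S = E(K, T) = 0x6F; 0xFD ⊕ 0x6F = 0x92.
C2: T = 0x3B, S = E(K, T) = 0x6E; 0x1D ⊕ 0x6E = 0x73.
C3: T = 0x3C, S = E(K, T) = 0x71; 0x33 ⊕ 0x71 = 0x42.
C4: T = 0x3D, S = E(K, T) = 0x70; 0x1B ⊕ 0x70 = 0x6B.
C5: T = 0x3E, S = E(K, T) = 0x73; 0xB9 ⊕ 0x73 = 0xCA.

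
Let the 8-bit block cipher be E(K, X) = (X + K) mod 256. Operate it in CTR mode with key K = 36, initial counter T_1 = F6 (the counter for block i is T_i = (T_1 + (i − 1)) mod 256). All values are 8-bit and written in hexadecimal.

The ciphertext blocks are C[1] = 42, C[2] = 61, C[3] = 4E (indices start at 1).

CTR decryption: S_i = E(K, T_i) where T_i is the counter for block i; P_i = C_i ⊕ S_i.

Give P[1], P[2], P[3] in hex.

P[1]: T = F6, S = E(K, T) = 2C; 42 ⊕ 2C = 6E.
P[2]: T = F7, S = E(K, T) = 2D; 61 ⊕ 2D = 4C.
P[3]: T = F8, S = E(K, T) = 2E; 4E ⊕ 2E = 60.

P[1] = 6E, P[2] = 4C, P[3] = 60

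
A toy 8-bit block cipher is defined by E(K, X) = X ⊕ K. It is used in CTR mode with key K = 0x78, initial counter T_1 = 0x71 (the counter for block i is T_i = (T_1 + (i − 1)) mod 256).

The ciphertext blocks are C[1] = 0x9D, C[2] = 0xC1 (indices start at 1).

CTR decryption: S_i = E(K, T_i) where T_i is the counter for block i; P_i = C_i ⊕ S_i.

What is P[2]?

P[2] = 0xCB

P[2]: T = 0x72, S = E(K, T) = 0x0A; 0xC1 ⊕ 0x0A = 0xCB.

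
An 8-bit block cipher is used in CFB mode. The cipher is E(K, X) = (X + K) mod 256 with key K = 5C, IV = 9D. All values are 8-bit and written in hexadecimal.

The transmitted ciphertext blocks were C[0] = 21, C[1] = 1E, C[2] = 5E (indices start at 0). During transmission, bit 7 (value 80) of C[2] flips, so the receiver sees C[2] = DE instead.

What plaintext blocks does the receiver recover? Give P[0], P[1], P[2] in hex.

CFB decryption: P_i = C_i ⊕ E(K, C_{i−1}), with C_{−1} = IV.
Only C[2] changed, to DE. In CFB, a change in C_i flips the same bit in P_i and garbles P_{i+1}. Decrypting the received ciphertext:
P[0]: E(K, 9D) = F9; 21 ⊕ F9 = D8.
P[1]: E(K, 21) = 7D; 1E ⊕ 7D = 63.
P[2]: E(K, 1E) = 7A; DE ⊕ 7A = A4.
Blocks that differ from the original plaintext: P[2].

P[0] = D8, P[1] = 63, P[2] = A4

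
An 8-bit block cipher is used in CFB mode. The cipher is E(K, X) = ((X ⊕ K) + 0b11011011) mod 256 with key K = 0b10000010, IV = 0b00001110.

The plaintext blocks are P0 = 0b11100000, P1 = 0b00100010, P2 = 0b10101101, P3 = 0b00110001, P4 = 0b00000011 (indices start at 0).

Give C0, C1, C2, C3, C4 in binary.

CFB encryption: C_i = P_i ⊕ E(K, C_{i−1}), with C_{−1} = IV.
C0: E(K, 0b00001110) = 0b01100111; 0b11100000 ⊕ 0b01100111 = 0b10000111.
C1: E(K, 0b10000111) = 0b11100000; 0b00100010 ⊕ 0b11100000 = 0b11000010.
C2: E(K, 0b11000010) = 0b00011011; 0b10101101 ⊕ 0b00011011 = 0b10110110.
C3: E(K, 0b10110110) = 0b00001111; 0b00110001 ⊕ 0b00001111 = 0b00111110.
C4: E(K, 0b00111110) = 0b10010111; 0b00000011 ⊕ 0b10010111 = 0b10010100.

C0 = 0b10000111, C1 = 0b11000010, C2 = 0b10110110, C3 = 0b00111110, C4 = 0b10010100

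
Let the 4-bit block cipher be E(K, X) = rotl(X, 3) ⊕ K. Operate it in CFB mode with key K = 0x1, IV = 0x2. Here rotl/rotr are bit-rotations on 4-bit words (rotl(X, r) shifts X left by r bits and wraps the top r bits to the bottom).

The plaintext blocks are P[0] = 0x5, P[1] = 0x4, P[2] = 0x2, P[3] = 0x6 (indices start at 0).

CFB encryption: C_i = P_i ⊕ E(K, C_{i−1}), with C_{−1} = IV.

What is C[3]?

C[0]: E(K, 0x2) = 0x0; 0x5 ⊕ 0x0 = 0x5.
C[1]: E(K, 0x5) = 0xB; 0x4 ⊕ 0xB = 0xF.
C[2]: E(K, 0xF) = 0xE; 0x2 ⊕ 0xE = 0xC.
C[3]: E(K, 0xC) = 0x7; 0x6 ⊕ 0x7 = 0x1.

C[3] = 0x1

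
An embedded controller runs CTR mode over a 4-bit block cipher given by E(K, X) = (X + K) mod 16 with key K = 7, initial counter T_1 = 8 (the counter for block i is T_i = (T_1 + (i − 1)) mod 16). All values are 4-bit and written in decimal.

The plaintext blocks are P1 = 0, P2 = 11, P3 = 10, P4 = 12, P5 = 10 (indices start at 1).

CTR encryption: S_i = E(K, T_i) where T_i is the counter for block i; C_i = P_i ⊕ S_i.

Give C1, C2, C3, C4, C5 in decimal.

C1 = 15, C2 = 11, C3 = 11, C4 = 14, C5 = 9

C1: T = 8, S = E(K, T) = 15; 0 ⊕ 15 = 15.
C2: T = 9, S = E(K, T) = 0; 11 ⊕ 0 = 11.
C3: T = 10, S = E(K, T) = 1; 10 ⊕ 1 = 11.
C4: T = 11, S = E(K, T) = 2; 12 ⊕ 2 = 14.
C5: T = 12, S = E(K, T) = 3; 10 ⊕ 3 = 9.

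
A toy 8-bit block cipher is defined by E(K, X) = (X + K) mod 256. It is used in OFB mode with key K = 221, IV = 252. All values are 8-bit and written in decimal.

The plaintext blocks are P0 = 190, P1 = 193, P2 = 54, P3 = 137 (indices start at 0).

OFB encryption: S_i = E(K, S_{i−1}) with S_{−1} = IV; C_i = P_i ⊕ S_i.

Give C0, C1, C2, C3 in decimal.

C0: S = E(K, 252) = 217; 190 ⊕ 217 = 103.
C1: S = E(K, 217) = 182; 193 ⊕ 182 = 119.
C2: S = E(K, 182) = 147; 54 ⊕ 147 = 165.
C3: S = E(K, 147) = 112; 137 ⊕ 112 = 249.

C0 = 103, C1 = 119, C2 = 165, C3 = 249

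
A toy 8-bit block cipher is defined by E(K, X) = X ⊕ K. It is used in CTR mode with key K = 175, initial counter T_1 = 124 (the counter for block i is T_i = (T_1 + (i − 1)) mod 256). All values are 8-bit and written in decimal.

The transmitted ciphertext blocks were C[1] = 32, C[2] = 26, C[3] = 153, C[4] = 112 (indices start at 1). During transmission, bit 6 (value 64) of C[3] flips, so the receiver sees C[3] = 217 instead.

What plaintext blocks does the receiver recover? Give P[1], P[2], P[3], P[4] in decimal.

CTR decryption: S_i = E(K, T_i) where T_i is the counter for block i; P_i = C_i ⊕ S_i.
Only C[3] changed, to 217. In CTR, a change in C_i flips the same bit in P_i only; the keystream is unaffected. Decrypting the received ciphertext:
P[1]: T = 124, S = E(K, T) = 211; 32 ⊕ 211 = 243.
P[2]: T = 125, S = E(K, T) = 210; 26 ⊕ 210 = 200.
P[3]: T = 126, S = E(K, T) = 209; 217 ⊕ 209 = 8.
P[4]: T = 127, S = E(K, T) = 208; 112 ⊕ 208 = 160.
Blocks that differ from the original plaintext: P[3].

P[1] = 243, P[2] = 200, P[3] = 8, P[4] = 160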